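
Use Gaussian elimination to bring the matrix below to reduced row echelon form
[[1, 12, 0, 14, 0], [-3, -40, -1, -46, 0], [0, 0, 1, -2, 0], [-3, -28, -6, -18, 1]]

[[1, 0, 0, -4, 0], [0, 1, 0, 3/2, 0], [0, 0, 1, -2, 0], [0, 0, 0, 0, 1]]

r2 -> r2 + 3·r1
  [  1   12   0   14  0 ]
  [  0   -4  -1   -4  0 ]
  [  0    0   1   -2  0 ]
  [ -3  -28  -6  -18  1 ]
r4 -> r4 + 3·r1
  [ 1  12   0  14  0 ]
  [ 0  -4  -1  -4  0 ]
  [ 0   0   1  -2  0 ]
  [ 0   8  -6  24  1 ]
r2 -> -1/4·r2
  [ 1  12    0  14  0 ]
  [ 0   1  1/4   1  0 ]
  [ 0   0    1  -2  0 ]
  [ 0   8   -6  24  1 ]
r4 -> r4 − 8·r2
  [ 1  12    0  14  0 ]
  [ 0   1  1/4   1  0 ]
  [ 0   0    1  -2  0 ]
  [ 0   0   -8  16  1 ]
r4 -> r4 + 8·r3
  [ 1  12    0  14  0 ]
  [ 0   1  1/4   1  0 ]
  [ 0   0    1  -2  0 ]
  [ 0   0    0   0  1 ]
r2 -> r2 − 1/4·r3
  [ 1  12  0   14  0 ]
  [ 0   1  0  3/2  0 ]
  [ 0   0  1   -2  0 ]
  [ 0   0  0    0  1 ]
r1 -> r1 − 12·r2
  [ 1  0  0   -4  0 ]
  [ 0  1  0  3/2  0 ]
  [ 0  0  1   -2  0 ]
  [ 0  0  0    0  1 ]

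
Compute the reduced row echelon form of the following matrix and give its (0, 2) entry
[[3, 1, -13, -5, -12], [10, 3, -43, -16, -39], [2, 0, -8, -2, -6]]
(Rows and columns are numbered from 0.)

-4

R1 ← 1/3·R1
R2 ← R2 − 10·R1
R3 ← R3 − 2·R1
R2 ← -3·R2
R3 ← R3 + 2/3·R2
R1 ← R1 − 1/3·R2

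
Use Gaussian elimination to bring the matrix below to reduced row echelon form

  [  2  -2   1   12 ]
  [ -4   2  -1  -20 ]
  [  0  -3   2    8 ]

R1 → 1/2·R1
  [  1  -1  1/2    6 ]
  [ -4   2   -1  -20 ]
  [  0  -3    2    8 ]
R2 → R2 + 4·R1
  [ 1  -1  1/2  6 ]
  [ 0  -2    1  4 ]
  [ 0  -3    2  8 ]
R2 → -1/2·R2
  [ 1  -1   1/2   6 ]
  [ 0   1  -1/2  -2 ]
  [ 0  -3     2   8 ]
R3 → R3 + 3·R2
  [ 1  -1   1/2   6 ]
  [ 0   1  -1/2  -2 ]
  [ 0   0   1/2   2 ]
R3 → 2·R3
  [ 1  -1   1/2   6 ]
  [ 0   1  -1/2  -2 ]
  [ 0   0     1   4 ]
R2 → R2 + 1/2·R3
  [ 1  -1  1/2  6 ]
  [ 0   1    0  0 ]
  [ 0   0    1  4 ]
R1 → R1 − 1/2·R3
  [ 1  -1  0  4 ]
  [ 0   1  0  0 ]
  [ 0   0  1  4 ]
R1 → R1 + R2
  [ 1  0  0  4 ]
  [ 0  1  0  0 ]
  [ 0  0  1  4 ]

[[1, 0, 0, 4], [0, 1, 0, 0], [0, 0, 1, 4]]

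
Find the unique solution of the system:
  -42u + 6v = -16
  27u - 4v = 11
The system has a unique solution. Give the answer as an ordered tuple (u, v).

(-1/3, -5)

Form the augmented matrix and row-reduce:
  [ -42   6  |  -16 ]
  [  27  -4  |   11 ]
r1 := -1/42·r1
  [  1  -1/7  |  8/21 ]
  [ 27    -4  |    11 ]
r2 := r2 − 27·r1
  [ 1  -1/7  |  8/21 ]
  [ 0  -1/7  |   5/7 ]
r2 := -7·r2
  [ 1  -1/7  |  8/21 ]
  [ 0     1  |    -5 ]
r1 := r1 + 1/7·r2
  [ 1  0  |  -1/3 ]
  [ 0  1  |    -5 ]
Reading off the last column: u = -1/3, v = -5.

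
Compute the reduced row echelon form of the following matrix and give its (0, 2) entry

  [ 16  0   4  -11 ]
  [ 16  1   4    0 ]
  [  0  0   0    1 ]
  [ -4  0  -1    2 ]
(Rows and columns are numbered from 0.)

1/4

R1 → 1/16·R1
R2 → R2 − 16·R1
R4 → R4 + 4·R1
R4 → R4 + 3/4·R3
R2 → R2 − 11·R3
R1 → R1 + 11/16·R3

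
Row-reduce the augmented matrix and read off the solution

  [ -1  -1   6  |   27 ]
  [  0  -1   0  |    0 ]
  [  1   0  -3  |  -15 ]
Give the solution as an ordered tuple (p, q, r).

(-3, 0, 4)

Multiply R1 by -1.
  [ 1   1  -6  |  -27 ]
  [ 0  -1   0  |    0 ]
  [ 1   0  -3  |  -15 ]
Subtract R1 from R3.
  [ 1   1  -6  |  -27 ]
  [ 0  -1   0  |    0 ]
  [ 0  -1   3  |   12 ]
Multiply R2 by -1.
  [ 1   1  -6  |  -27 ]
  [ 0   1   0  |    0 ]
  [ 0  -1   3  |   12 ]
Add R2 to R3.
  [ 1  1  -6  |  -27 ]
  [ 0  1   0  |    0 ]
  [ 0  0   3  |   12 ]
Multiply R3 by 1/3.
  [ 1  1  -6  |  -27 ]
  [ 0  1   0  |    0 ]
  [ 0  0   1  |    4 ]
Add 6 times R3 to R1.
  [ 1  1  0  |  -3 ]
  [ 0  1  0  |   0 ]
  [ 0  0  1  |   4 ]
Subtract R2 from R1.
  [ 1  0  0  |  -3 ]
  [ 0  1  0  |   0 ]
  [ 0  0  1  |   4 ]
Reading off the last column: p = -3, q = 0, r = 4.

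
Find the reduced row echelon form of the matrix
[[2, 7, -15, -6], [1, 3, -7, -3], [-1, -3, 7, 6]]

ρ1 ← 1/2·ρ1
  [  1  7/2  -15/2  -3 ]
  [  1    3     -7  -3 ]
  [ -1   -3      7   6 ]
ρ2 ← ρ2 − ρ1
  [  1   7/2  -15/2  -3 ]
  [  0  -1/2    1/2   0 ]
  [ -1    -3      7   6 ]
ρ3 ← ρ3 + ρ1
  [ 1   7/2  -15/2  -3 ]
  [ 0  -1/2    1/2   0 ]
  [ 0   1/2   -1/2   3 ]
ρ2 ← -2·ρ2
  [ 1  7/2  -15/2  -3 ]
  [ 0    1     -1   0 ]
  [ 0  1/2   -1/2   3 ]
ρ3 ← ρ3 − 1/2·ρ2
  [ 1  7/2  -15/2  -3 ]
  [ 0    1     -1   0 ]
  [ 0    0      0   3 ]
ρ3 ← 1/3·ρ3
  [ 1  7/2  -15/2  -3 ]
  [ 0    1     -1   0 ]
  [ 0    0      0   1 ]
ρ1 ← ρ1 + 3·ρ3
  [ 1  7/2  -15/2  0 ]
  [ 0    1     -1  0 ]
  [ 0    0      0  1 ]
ρ1 ← ρ1 − 7/2·ρ2
  [ 1  0  -4  0 ]
  [ 0  1  -1  0 ]
  [ 0  0   0  1 ]

[[1, 0, -4, 0], [0, 1, -1, 0], [0, 0, 0, 1]]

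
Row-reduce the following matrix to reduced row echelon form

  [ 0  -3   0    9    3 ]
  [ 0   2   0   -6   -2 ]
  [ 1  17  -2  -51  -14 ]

Swap ρ1 and ρ3.
  [ 1  17  -2  -51  -14 ]
  [ 0   2   0   -6   -2 ]
  [ 0  -3   0    9    3 ]
Multiply ρ2 by 1/2.
  [ 1  17  -2  -51  -14 ]
  [ 0   1   0   -3   -1 ]
  [ 0  -3   0    9    3 ]
Add 3 times ρ2 to ρ3.
  [ 1  17  -2  -51  -14 ]
  [ 0   1   0   -3   -1 ]
  [ 0   0   0    0    0 ]
Subtract 17 times ρ2 from ρ1.
  [ 1  0  -2   0   3 ]
  [ 0  1   0  -3  -1 ]
  [ 0  0   0   0   0 ]

[[1, 0, -2, 0, 3], [0, 1, 0, -3, -1], [0, 0, 0, 0, 0]]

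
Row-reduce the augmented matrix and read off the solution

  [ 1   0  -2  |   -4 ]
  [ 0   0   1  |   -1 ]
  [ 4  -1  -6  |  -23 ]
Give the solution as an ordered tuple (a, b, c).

R3 -> R3 − 4·R1
  [ 1   0  -2  |  -4 ]
  [ 0   0   1  |  -1 ]
  [ 0  -1   2  |  -7 ]
R2 ↔ R3
  [ 1   0  -2  |  -4 ]
  [ 0  -1   2  |  -7 ]
  [ 0   0   1  |  -1 ]
R2 -> -1·R2
  [ 1  0  -2  |  -4 ]
  [ 0  1  -2  |   7 ]
  [ 0  0   1  |  -1 ]
R2 -> R2 + 2·R3
  [ 1  0  -2  |  -4 ]
  [ 0  1   0  |   5 ]
  [ 0  0   1  |  -1 ]
R1 -> R1 + 2·R3
  [ 1  0  0  |  -6 ]
  [ 0  1  0  |   5 ]
  [ 0  0  1  |  -1 ]
Reading off the last column: a = -6, b = 5, c = -1.

(-6, 5, -1)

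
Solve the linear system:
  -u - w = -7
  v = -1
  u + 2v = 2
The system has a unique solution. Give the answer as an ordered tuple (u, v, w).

(4, -1, 3)

Form the augmented matrix and row-reduce:
  [ -1  0  -1  |  -7 ]
  [  0  1   0  |  -1 ]
  [  1  2   0  |   2 ]
Multiply R1 by -1.
  [ 1  0  1  |   7 ]
  [ 0  1  0  |  -1 ]
  [ 1  2  0  |   2 ]
Subtract R1 from R3.
  [ 1  0   1  |   7 ]
  [ 0  1   0  |  -1 ]
  [ 0  2  -1  |  -5 ]
Subtract 2 times R2 from R3.
  [ 1  0   1  |   7 ]
  [ 0  1   0  |  -1 ]
  [ 0  0  -1  |  -3 ]
Multiply R3 by -1.
  [ 1  0  1  |   7 ]
  [ 0  1  0  |  -1 ]
  [ 0  0  1  |   3 ]
Subtract R3 from R1.
  [ 1  0  0  |   4 ]
  [ 0  1  0  |  -1 ]
  [ 0  0  1  |   3 ]
Reading off the last column: u = 4, v = -1, w = 3.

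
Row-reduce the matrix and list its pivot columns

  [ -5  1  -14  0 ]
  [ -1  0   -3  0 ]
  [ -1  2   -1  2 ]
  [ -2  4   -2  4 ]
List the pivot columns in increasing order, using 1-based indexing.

1, 2, 4

Multiply R1 by -1/5.
Add R1 to R2.
Add R1 to R3.
Add 2 times R1 to R4.
Multiply R2 by -5.
Subtract 9/5 times R2 from R3.
Subtract 18/5 times R2 from R4.
Multiply R3 by 1/2.
Subtract 4 times R3 from R4.
Add 1/5 times R2 to R1.
Pivot columns are the columns containing a leading 1.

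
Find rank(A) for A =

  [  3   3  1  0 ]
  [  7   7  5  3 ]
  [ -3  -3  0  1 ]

rank = 3

r1 := 1/3·r1
  [  1   1  1/3  0 ]
  [  7   7    5  3 ]
  [ -3  -3    0  1 ]
r2 := r2 − 7·r1
  [  1   1  1/3  0 ]
  [  0   0  8/3  3 ]
  [ -3  -3    0  1 ]
r3 := r3 + 3·r1
  [ 1  1  1/3  0 ]
  [ 0  0  8/3  3 ]
  [ 0  0    1  1 ]
r2 := 3/8·r2
  [ 1  1  1/3    0 ]
  [ 0  0    1  9/8 ]
  [ 0  0    1    1 ]
r3 := r3 − r2
  [ 1  1  1/3     0 ]
  [ 0  0    1   9/8 ]
  [ 0  0    0  -1/8 ]
r3 := -8·r3
  [ 1  1  1/3    0 ]
  [ 0  0    1  9/8 ]
  [ 0  0    0    1 ]
r2 := r2 − 9/8·r3
  [ 1  1  1/3  0 ]
  [ 0  0    1  0 ]
  [ 0  0    0  1 ]
r1 := r1 − 1/3·r2
  [ 1  1  0  0 ]
  [ 0  0  1  0 ]
  [ 0  0  0  1 ]
The reduced form has 3 nonzero rows.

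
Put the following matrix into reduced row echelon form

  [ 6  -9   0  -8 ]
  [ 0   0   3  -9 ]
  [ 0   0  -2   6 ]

ρ1 := 1/6·ρ1
  [ 1  -3/2   0  -4/3 ]
  [ 0     0   3    -9 ]
  [ 0     0  -2     6 ]
ρ2 := 1/3·ρ2
  [ 1  -3/2   0  -4/3 ]
  [ 0     0   1    -3 ]
  [ 0     0  -2     6 ]
ρ3 := ρ3 + 2·ρ2
  [ 1  -3/2  0  -4/3 ]
  [ 0     0  1    -3 ]
  [ 0     0  0     0 ]

[[1, -3/2, 0, -4/3], [0, 0, 1, -3], [0, 0, 0, 0]]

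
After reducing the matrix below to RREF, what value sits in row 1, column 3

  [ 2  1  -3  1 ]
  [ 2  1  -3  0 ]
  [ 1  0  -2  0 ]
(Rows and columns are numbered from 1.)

-2

r1 → 1/2·r1
r2 → r2 − 2·r1
r3 → r3 − r1
r2 <-> r3
r2 → -2·r2
r3 → -1·r3
r2 → r2 − r3
r1 → r1 − 1/2·r3
r1 → r1 − 1/2·r2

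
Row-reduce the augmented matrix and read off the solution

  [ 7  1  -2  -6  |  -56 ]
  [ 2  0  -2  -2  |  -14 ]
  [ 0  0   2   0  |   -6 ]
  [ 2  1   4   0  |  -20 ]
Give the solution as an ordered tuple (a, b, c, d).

(-6, 4, -3, 4)

Multiply r1 by 1/7.
  [ 1  1/7  -2/7  -6/7  |   -8 ]
  [ 2    0    -2    -2  |  -14 ]
  [ 0    0     2     0  |   -6 ]
  [ 2    1     4     0  |  -20 ]
Subtract 2 times r1 from r2.
  [ 1   1/7   -2/7  -6/7  |   -8 ]
  [ 0  -2/7  -10/7  -2/7  |    2 ]
  [ 0     0      2     0  |   -6 ]
  [ 2     1      4     0  |  -20 ]
Subtract 2 times r1 from r4.
  [ 1   1/7   -2/7  -6/7  |  -8 ]
  [ 0  -2/7  -10/7  -2/7  |   2 ]
  [ 0     0      2     0  |  -6 ]
  [ 0   5/7   32/7  12/7  |  -4 ]
Multiply r2 by -7/2.
  [ 1  1/7  -2/7  -6/7  |  -8 ]
  [ 0    1     5     1  |  -7 ]
  [ 0    0     2     0  |  -6 ]
  [ 0  5/7  32/7  12/7  |  -4 ]
Subtract 5/7 times r2 from r4.
  [ 1  1/7  -2/7  -6/7  |  -8 ]
  [ 0    1     5     1  |  -7 ]
  [ 0    0     2     0  |  -6 ]
  [ 0    0     1     1  |   1 ]
Multiply r3 by 1/2.
  [ 1  1/7  -2/7  -6/7  |  -8 ]
  [ 0    1     5     1  |  -7 ]
  [ 0    0     1     0  |  -3 ]
  [ 0    0     1     1  |   1 ]
Subtract r3 from r4.
  [ 1  1/7  -2/7  -6/7  |  -8 ]
  [ 0    1     5     1  |  -7 ]
  [ 0    0     1     0  |  -3 ]
  [ 0    0     0     1  |   4 ]
Subtract r4 from r2.
  [ 1  1/7  -2/7  -6/7  |   -8 ]
  [ 0    1     5     0  |  -11 ]
  [ 0    0     1     0  |   -3 ]
  [ 0    0     0     1  |    4 ]
Add 6/7 times r4 to r1.
  [ 1  1/7  -2/7  0  |  -32/7 ]
  [ 0    1     5  0  |    -11 ]
  [ 0    0     1  0  |     -3 ]
  [ 0    0     0  1  |      4 ]
Subtract 5 times r3 from r2.
  [ 1  1/7  -2/7  0  |  -32/7 ]
  [ 0    1     0  0  |      4 ]
  [ 0    0     1  0  |     -3 ]
  [ 0    0     0  1  |      4 ]
Add 2/7 times r3 to r1.
  [ 1  1/7  0  0  |  -38/7 ]
  [ 0    1  0  0  |      4 ]
  [ 0    0  1  0  |     -3 ]
  [ 0    0  0  1  |      4 ]
Subtract 1/7 times r2 from r1.
  [ 1  0  0  0  |  -6 ]
  [ 0  1  0  0  |   4 ]
  [ 0  0  1  0  |  -3 ]
  [ 0  0  0  1  |   4 ]
Reading off the last column: a = -6, b = 4, c = -3, d = 4.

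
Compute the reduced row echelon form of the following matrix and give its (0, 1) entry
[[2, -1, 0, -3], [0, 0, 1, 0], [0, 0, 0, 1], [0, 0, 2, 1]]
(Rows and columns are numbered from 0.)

-1/2

r1 → 1/2·r1
r4 → r4 − 2·r2
r4 → r4 − r3
r1 → r1 + 3/2·r3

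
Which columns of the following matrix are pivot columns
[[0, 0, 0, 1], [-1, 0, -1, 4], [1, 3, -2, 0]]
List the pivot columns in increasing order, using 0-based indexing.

0, 1, 3

R1 <-> R2
  [ -1  0  -1  4 ]
  [  0  0   0  1 ]
  [  1  3  -2  0 ]
R1 → -1·R1
  [ 1  0   1  -4 ]
  [ 0  0   0   1 ]
  [ 1  3  -2   0 ]
R3 → R3 − R1
  [ 1  0   1  -4 ]
  [ 0  0   0   1 ]
  [ 0  3  -3   4 ]
R2 <-> R3
  [ 1  0   1  -4 ]
  [ 0  3  -3   4 ]
  [ 0  0   0   1 ]
R2 → 1/3·R2
  [ 1  0   1   -4 ]
  [ 0  1  -1  4/3 ]
  [ 0  0   0    1 ]
R2 → R2 − 4/3·R3
  [ 1  0   1  -4 ]
  [ 0  1  -1   0 ]
  [ 0  0   0   1 ]
R1 → R1 + 4·R3
  [ 1  0   1  0 ]
  [ 0  1  -1  0 ]
  [ 0  0   0  1 ]
Pivot columns are the columns containing a leading 1.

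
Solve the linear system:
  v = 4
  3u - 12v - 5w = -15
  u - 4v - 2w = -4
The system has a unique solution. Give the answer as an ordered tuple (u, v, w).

(6, 4, -3)

Form the augmented matrix and row-reduce:
  [ 0    1   0  |    4 ]
  [ 3  -12  -5  |  -15 ]
  [ 1   -4  -2  |   -4 ]
r1 ↔ r2
  [ 3  -12  -5  |  -15 ]
  [ 0    1   0  |    4 ]
  [ 1   -4  -2  |   -4 ]
r1 := 1/3·r1
  [ 1  -4  -5/3  |  -5 ]
  [ 0   1     0  |   4 ]
  [ 1  -4    -2  |  -4 ]
r3 := r3 − r1
  [ 1  -4  -5/3  |  -5 ]
  [ 0   1     0  |   4 ]
  [ 0   0  -1/3  |   1 ]
r3 := -3·r3
  [ 1  -4  -5/3  |  -5 ]
  [ 0   1     0  |   4 ]
  [ 0   0     1  |  -3 ]
r1 := r1 + 5/3·r3
  [ 1  -4  0  |  -10 ]
  [ 0   1  0  |    4 ]
  [ 0   0  1  |   -3 ]
r1 := r1 + 4·r2
  [ 1  0  0  |   6 ]
  [ 0  1  0  |   4 ]
  [ 0  0  1  |  -3 ]
Reading off the last column: u = 6, v = 4, w = -3.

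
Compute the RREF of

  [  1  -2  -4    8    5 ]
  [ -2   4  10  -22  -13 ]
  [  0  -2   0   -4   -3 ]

[[1, 0, 0, 0, 2], [0, 1, 0, 2, 3/2], [0, 0, 1, -3, -3/2]]

R2 ← R2 + 2·R1
  [ 1  -2  -4   8   5 ]
  [ 0   0   2  -6  -3 ]
  [ 0  -2   0  -4  -3 ]
R2 <-> R3
  [ 1  -2  -4   8   5 ]
  [ 0  -2   0  -4  -3 ]
  [ 0   0   2  -6  -3 ]
R2 ← -1/2·R2
  [ 1  -2  -4   8    5 ]
  [ 0   1   0   2  3/2 ]
  [ 0   0   2  -6   -3 ]
R3 ← 1/2·R3
  [ 1  -2  -4   8     5 ]
  [ 0   1   0   2   3/2 ]
  [ 0   0   1  -3  -3/2 ]
R1 ← R1 + 4·R3
  [ 1  -2  0  -4    -1 ]
  [ 0   1  0   2   3/2 ]
  [ 0   0  1  -3  -3/2 ]
R1 ← R1 + 2·R2
  [ 1  0  0   0     2 ]
  [ 0  1  0   2   3/2 ]
  [ 0  0  1  -3  -3/2 ]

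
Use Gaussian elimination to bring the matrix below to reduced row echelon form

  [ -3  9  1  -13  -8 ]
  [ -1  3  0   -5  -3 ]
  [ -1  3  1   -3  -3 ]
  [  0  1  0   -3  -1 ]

[[1, 0, 0, -4, 0], [0, 1, 0, -3, 0], [0, 0, 1, 2, 0], [0, 0, 0, 0, 1]]

Multiply R1 by -1/3.
  [  1  -3  -1/3  13/3  8/3 ]
  [ -1   3     0    -5   -3 ]
  [ -1   3     1    -3   -3 ]
  [  0   1     0    -3   -1 ]
Add R1 to R2.
  [  1  -3  -1/3  13/3   8/3 ]
  [  0   0  -1/3  -2/3  -1/3 ]
  [ -1   3     1    -3    -3 ]
  [  0   1     0    -3    -1 ]
Add R1 to R3.
  [ 1  -3  -1/3  13/3   8/3 ]
  [ 0   0  -1/3  -2/3  -1/3 ]
  [ 0   0   2/3   4/3  -1/3 ]
  [ 0   1     0    -3    -1 ]
Swap R2 and R4.
  [ 1  -3  -1/3  13/3   8/3 ]
  [ 0   1     0    -3    -1 ]
  [ 0   0   2/3   4/3  -1/3 ]
  [ 0   0  -1/3  -2/3  -1/3 ]
Multiply R3 by 3/2.
  [ 1  -3  -1/3  13/3   8/3 ]
  [ 0   1     0    -3    -1 ]
  [ 0   0     1     2  -1/2 ]
  [ 0   0  -1/3  -2/3  -1/3 ]
Add 1/3 times R3 to R4.
  [ 1  -3  -1/3  13/3   8/3 ]
  [ 0   1     0    -3    -1 ]
  [ 0   0     1     2  -1/2 ]
  [ 0   0     0     0  -1/2 ]
Multiply R4 by -2.
  [ 1  -3  -1/3  13/3   8/3 ]
  [ 0   1     0    -3    -1 ]
  [ 0   0     1     2  -1/2 ]
  [ 0   0     0     0     1 ]
Add 1/2 times R4 to R3.
  [ 1  -3  -1/3  13/3  8/3 ]
  [ 0   1     0    -3   -1 ]
  [ 0   0     1     2    0 ]
  [ 0   0     0     0    1 ]
Add R4 to R2.
  [ 1  -3  -1/3  13/3  8/3 ]
  [ 0   1     0    -3    0 ]
  [ 0   0     1     2    0 ]
  [ 0   0     0     0    1 ]
Subtract 8/3 times R4 from R1.
  [ 1  -3  -1/3  13/3  0 ]
  [ 0   1     0    -3  0 ]
  [ 0   0     1     2  0 ]
  [ 0   0     0     0  1 ]
Add 1/3 times R3 to R1.
  [ 1  -3  0   5  0 ]
  [ 0   1  0  -3  0 ]
  [ 0   0  1   2  0 ]
  [ 0   0  0   0  1 ]
Add 3 times R2 to R1.
  [ 1  0  0  -4  0 ]
  [ 0  1  0  -3  0 ]
  [ 0  0  1   2  0 ]
  [ 0  0  0   0  1 ]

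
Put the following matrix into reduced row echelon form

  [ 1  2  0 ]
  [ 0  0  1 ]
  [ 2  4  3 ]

ρ3 → ρ3 − 2·ρ1
ρ3 → ρ3 − 3·ρ2

[[1, 2, 0], [0, 0, 1], [0, 0, 0]]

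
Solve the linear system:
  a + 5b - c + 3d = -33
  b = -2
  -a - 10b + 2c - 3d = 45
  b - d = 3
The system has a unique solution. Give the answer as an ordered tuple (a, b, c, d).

(-6, -2, 2, -5)

Form the augmented matrix and row-reduce:
  [  1    5  -1   3  |  -33 ]
  [  0    1   0   0  |   -2 ]
  [ -1  -10   2  -3  |   45 ]
  [  0    1   0  -1  |    3 ]
R3 ← R3 + R1
  [ 1   5  -1   3  |  -33 ]
  [ 0   1   0   0  |   -2 ]
  [ 0  -5   1   0  |   12 ]
  [ 0   1   0  -1  |    3 ]
R3 ← R3 + 5·R2
  [ 1  5  -1   3  |  -33 ]
  [ 0  1   0   0  |   -2 ]
  [ 0  0   1   0  |    2 ]
  [ 0  1   0  -1  |    3 ]
R4 ← R4 − R2
  [ 1  5  -1   3  |  -33 ]
  [ 0  1   0   0  |   -2 ]
  [ 0  0   1   0  |    2 ]
  [ 0  0   0  -1  |    5 ]
R4 ← -1·R4
  [ 1  5  -1  3  |  -33 ]
  [ 0  1   0  0  |   -2 ]
  [ 0  0   1  0  |    2 ]
  [ 0  0   0  1  |   -5 ]
R1 ← R1 − 3·R4
  [ 1  5  -1  0  |  -18 ]
  [ 0  1   0  0  |   -2 ]
  [ 0  0   1  0  |    2 ]
  [ 0  0   0  1  |   -5 ]
R1 ← R1 + R3
  [ 1  5  0  0  |  -16 ]
  [ 0  1  0  0  |   -2 ]
  [ 0  0  1  0  |    2 ]
  [ 0  0  0  1  |   -5 ]
R1 ← R1 − 5·R2
  [ 1  0  0  0  |  -6 ]
  [ 0  1  0  0  |  -2 ]
  [ 0  0  1  0  |   2 ]
  [ 0  0  0  1  |  -5 ]
Reading off the last column: a = -6, b = -2, c = 2, d = -5.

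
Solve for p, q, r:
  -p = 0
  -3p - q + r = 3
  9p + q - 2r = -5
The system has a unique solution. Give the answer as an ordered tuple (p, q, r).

Form the augmented matrix and row-reduce:
  [ -1   0   0  |   0 ]
  [ -3  -1   1  |   3 ]
  [  9   1  -2  |  -5 ]
Multiply ρ1 by -1.
Add 3 times ρ1 to ρ2.
Subtract 9 times ρ1 from ρ3.
Multiply ρ2 by -1.
Subtract ρ2 from ρ3.
Multiply ρ3 by -1.
Add ρ3 to ρ2.
Reading off the last column: p = 0, q = -1, r = 2.

(0, -1, 2)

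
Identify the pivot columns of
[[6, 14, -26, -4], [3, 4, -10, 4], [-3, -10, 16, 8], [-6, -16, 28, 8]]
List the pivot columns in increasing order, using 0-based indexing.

Multiply R1 by 1/6.
  [  1  7/3  -13/3  -2/3 ]
  [  3    4    -10     4 ]
  [ -3  -10     16     8 ]
  [ -6  -16     28     8 ]
Subtract 3 times R1 from R2.
  [  1  7/3  -13/3  -2/3 ]
  [  0   -3      3     6 ]
  [ -3  -10     16     8 ]
  [ -6  -16     28     8 ]
Add 3 times R1 to R3.
  [  1  7/3  -13/3  -2/3 ]
  [  0   -3      3     6 ]
  [  0   -3      3     6 ]
  [ -6  -16     28     8 ]
Add 6 times R1 to R4.
  [ 1  7/3  -13/3  -2/3 ]
  [ 0   -3      3     6 ]
  [ 0   -3      3     6 ]
  [ 0   -2      2     4 ]
Multiply R2 by -1/3.
  [ 1  7/3  -13/3  -2/3 ]
  [ 0    1     -1    -2 ]
  [ 0   -3      3     6 ]
  [ 0   -2      2     4 ]
Add 3 times R2 to R3.
  [ 1  7/3  -13/3  -2/3 ]
  [ 0    1     -1    -2 ]
  [ 0    0      0     0 ]
  [ 0   -2      2     4 ]
Add 2 times R2 to R4.
  [ 1  7/3  -13/3  -2/3 ]
  [ 0    1     -1    -2 ]
  [ 0    0      0     0 ]
  [ 0    0      0     0 ]
Subtract 7/3 times R2 from R1.
  [ 1  0  -2   4 ]
  [ 0  1  -1  -2 ]
  [ 0  0   0   0 ]
  [ 0  0   0   0 ]
Pivot columns are the columns containing a leading 1.

0, 1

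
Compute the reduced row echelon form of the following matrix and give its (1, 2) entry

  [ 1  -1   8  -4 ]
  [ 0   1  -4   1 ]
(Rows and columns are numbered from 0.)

R1 := R1 + R2
  [ 1  0   4  -3 ]
  [ 0  1  -4   1 ]

-4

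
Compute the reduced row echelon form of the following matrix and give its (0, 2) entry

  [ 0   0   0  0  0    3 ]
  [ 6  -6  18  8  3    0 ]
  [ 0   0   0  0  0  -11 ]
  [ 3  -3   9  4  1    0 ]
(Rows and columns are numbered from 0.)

Swap R1 and R2.
Multiply R1 by 1/6.
Subtract 3 times R1 from R4.
Swap R2 and R4.
Multiply R2 by -2.
Multiply R3 by -1/11.
Subtract 3 times R3 from R4.
Subtract 1/2 times R2 from R1.

3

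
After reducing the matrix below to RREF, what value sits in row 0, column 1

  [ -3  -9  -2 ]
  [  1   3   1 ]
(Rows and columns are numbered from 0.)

3

ρ1 → -1/3·ρ1
  [ 1  3  2/3 ]
  [ 1  3    1 ]
ρ2 → ρ2 − ρ1
  [ 1  3  2/3 ]
  [ 0  0  1/3 ]
ρ2 → 3·ρ2
  [ 1  3  2/3 ]
  [ 0  0    1 ]
ρ1 → ρ1 − 2/3·ρ2
  [ 1  3  0 ]
  [ 0  0  1 ]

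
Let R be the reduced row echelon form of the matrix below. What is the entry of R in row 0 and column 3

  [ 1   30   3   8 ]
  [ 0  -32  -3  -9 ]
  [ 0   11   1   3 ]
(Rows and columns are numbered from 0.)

-1

r2 -> -1/32·r2
  [ 1  30     3     8 ]
  [ 0   1  3/32  9/32 ]
  [ 0  11     1     3 ]
r3 -> r3 − 11·r2
  [ 1  30      3      8 ]
  [ 0   1   3/32   9/32 ]
  [ 0   0  -1/32  -3/32 ]
r3 -> -32·r3
  [ 1  30     3     8 ]
  [ 0   1  3/32  9/32 ]
  [ 0   0     1     3 ]
r2 -> r2 − 3/32·r3
  [ 1  30  3  8 ]
  [ 0   1  0  0 ]
  [ 0   0  1  3 ]
r1 -> r1 − 3·r3
  [ 1  30  0  -1 ]
  [ 0   1  0   0 ]
  [ 0   0  1   3 ]
r1 -> r1 − 30·r2
  [ 1  0  0  -1 ]
  [ 0  1  0   0 ]
  [ 0  0  1   3 ]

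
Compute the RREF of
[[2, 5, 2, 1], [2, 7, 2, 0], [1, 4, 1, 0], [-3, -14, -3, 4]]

Multiply r1 by 1/2.
  [  1  5/2   1  1/2 ]
  [  2    7   2    0 ]
  [  1    4   1    0 ]
  [ -3  -14  -3    4 ]
Subtract 2 times r1 from r2.
  [  1  5/2   1  1/2 ]
  [  0    2   0   -1 ]
  [  1    4   1    0 ]
  [ -3  -14  -3    4 ]
Subtract r1 from r3.
  [  1  5/2   1   1/2 ]
  [  0    2   0    -1 ]
  [  0  3/2   0  -1/2 ]
  [ -3  -14  -3     4 ]
Add 3 times r1 to r4.
  [ 1    5/2  1   1/2 ]
  [ 0      2  0    -1 ]
  [ 0    3/2  0  -1/2 ]
  [ 0  -13/2  0  11/2 ]
Multiply r2 by 1/2.
  [ 1    5/2  1   1/2 ]
  [ 0      1  0  -1/2 ]
  [ 0    3/2  0  -1/2 ]
  [ 0  -13/2  0  11/2 ]
Subtract 3/2 times r2 from r3.
  [ 1    5/2  1   1/2 ]
  [ 0      1  0  -1/2 ]
  [ 0      0  0   1/4 ]
  [ 0  -13/2  0  11/2 ]
Add 13/2 times r2 to r4.
  [ 1  5/2  1   1/2 ]
  [ 0    1  0  -1/2 ]
  [ 0    0  0   1/4 ]
  [ 0    0  0   9/4 ]
Multiply r3 by 4.
  [ 1  5/2  1   1/2 ]
  [ 0    1  0  -1/2 ]
  [ 0    0  0     1 ]
  [ 0    0  0   9/4 ]
Subtract 9/4 times r3 from r4.
  [ 1  5/2  1   1/2 ]
  [ 0    1  0  -1/2 ]
  [ 0    0  0     1 ]
  [ 0    0  0     0 ]
Add 1/2 times r3 to r2.
  [ 1  5/2  1  1/2 ]
  [ 0    1  0    0 ]
  [ 0    0  0    1 ]
  [ 0    0  0    0 ]
Subtract 1/2 times r3 from r1.
  [ 1  5/2  1  0 ]
  [ 0    1  0  0 ]
  [ 0    0  0  1 ]
  [ 0    0  0  0 ]
Subtract 5/2 times r2 from r1.
  [ 1  0  1  0 ]
  [ 0  1  0  0 ]
  [ 0  0  0  1 ]
  [ 0  0  0  0 ]

[[1, 0, 1, 0], [0, 1, 0, 0], [0, 0, 0, 1], [0, 0, 0, 0]]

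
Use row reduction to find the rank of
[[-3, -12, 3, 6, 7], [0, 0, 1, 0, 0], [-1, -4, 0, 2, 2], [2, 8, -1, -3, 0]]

Multiply R1 by -1/3.
  [  1   4  -1  -2  -7/3 ]
  [  0   0   1   0     0 ]
  [ -1  -4   0   2     2 ]
  [  2   8  -1  -3     0 ]
Add R1 to R3.
  [ 1  4  -1  -2  -7/3 ]
  [ 0  0   1   0     0 ]
  [ 0  0  -1   0  -1/3 ]
  [ 2  8  -1  -3     0 ]
Subtract 2 times R1 from R4.
  [ 1  4  -1  -2  -7/3 ]
  [ 0  0   1   0     0 ]
  [ 0  0  -1   0  -1/3 ]
  [ 0  0   1   1  14/3 ]
Add R2 to R3.
  [ 1  4  -1  -2  -7/3 ]
  [ 0  0   1   0     0 ]
  [ 0  0   0   0  -1/3 ]
  [ 0  0   1   1  14/3 ]
Subtract R2 from R4.
  [ 1  4  -1  -2  -7/3 ]
  [ 0  0   1   0     0 ]
  [ 0  0   0   0  -1/3 ]
  [ 0  0   0   1  14/3 ]
Swap R3 and R4.
  [ 1  4  -1  -2  -7/3 ]
  [ 0  0   1   0     0 ]
  [ 0  0   0   1  14/3 ]
  [ 0  0   0   0  -1/3 ]
Multiply R4 by -3.
  [ 1  4  -1  -2  -7/3 ]
  [ 0  0   1   0     0 ]
  [ 0  0   0   1  14/3 ]
  [ 0  0   0   0     1 ]
Subtract 14/3 times R4 from R3.
  [ 1  4  -1  -2  -7/3 ]
  [ 0  0   1   0     0 ]
  [ 0  0   0   1     0 ]
  [ 0  0   0   0     1 ]
Add 7/3 times R4 to R1.
  [ 1  4  -1  -2  0 ]
  [ 0  0   1   0  0 ]
  [ 0  0   0   1  0 ]
  [ 0  0   0   0  1 ]
Add 2 times R3 to R1.
  [ 1  4  -1  0  0 ]
  [ 0  0   1  0  0 ]
  [ 0  0   0  1  0 ]
  [ 0  0   0  0  1 ]
Add R2 to R1.
  [ 1  4  0  0  0 ]
  [ 0  0  1  0  0 ]
  [ 0  0  0  1  0 ]
  [ 0  0  0  0  1 ]
The reduced form has 4 nonzero rows.

rank = 4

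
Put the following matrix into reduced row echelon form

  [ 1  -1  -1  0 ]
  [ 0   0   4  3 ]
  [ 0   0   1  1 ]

r2 ← 1/4·r2
r3 ← r3 − r2
r3 ← 4·r3
r2 ← r2 − 3/4·r3
r1 ← r1 + r2

[[1, -1, 0, 0], [0, 0, 1, 0], [0, 0, 0, 1]]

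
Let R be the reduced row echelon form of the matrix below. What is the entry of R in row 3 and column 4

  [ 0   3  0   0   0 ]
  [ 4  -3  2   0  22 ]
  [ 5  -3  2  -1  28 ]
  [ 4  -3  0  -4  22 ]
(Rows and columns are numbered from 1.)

2

R1 <=> R2
  [ 4  -3  2   0  22 ]
  [ 0   3  0   0   0 ]
  [ 5  -3  2  -1  28 ]
  [ 4  -3  0  -4  22 ]
R1 → 1/4·R1
  [ 1  -3/4  1/2   0  11/2 ]
  [ 0     3    0   0     0 ]
  [ 5    -3    2  -1    28 ]
  [ 4    -3    0  -4    22 ]
R3 → R3 − 5·R1
  [ 1  -3/4   1/2   0  11/2 ]
  [ 0     3     0   0     0 ]
  [ 0   3/4  -1/2  -1   1/2 ]
  [ 4    -3     0  -4    22 ]
R4 → R4 − 4·R1
  [ 1  -3/4   1/2   0  11/2 ]
  [ 0     3     0   0     0 ]
  [ 0   3/4  -1/2  -1   1/2 ]
  [ 0     0    -2  -4     0 ]
R2 → 1/3·R2
  [ 1  -3/4   1/2   0  11/2 ]
  [ 0     1     0   0     0 ]
  [ 0   3/4  -1/2  -1   1/2 ]
  [ 0     0    -2  -4     0 ]
R3 → R3 − 3/4·R2
  [ 1  -3/4   1/2   0  11/2 ]
  [ 0     1     0   0     0 ]
  [ 0     0  -1/2  -1   1/2 ]
  [ 0     0    -2  -4     0 ]
R3 → -2·R3
  [ 1  -3/4  1/2   0  11/2 ]
  [ 0     1    0   0     0 ]
  [ 0     0    1   2    -1 ]
  [ 0     0   -2  -4     0 ]
R4 → R4 + 2·R3
  [ 1  -3/4  1/2  0  11/2 ]
  [ 0     1    0  0     0 ]
  [ 0     0    1  2    -1 ]
  [ 0     0    0  0    -2 ]
R4 → -1/2·R4
  [ 1  -3/4  1/2  0  11/2 ]
  [ 0     1    0  0     0 ]
  [ 0     0    1  2    -1 ]
  [ 0     0    0  0     1 ]
R3 → R3 + R4
  [ 1  -3/4  1/2  0  11/2 ]
  [ 0     1    0  0     0 ]
  [ 0     0    1  2     0 ]
  [ 0     0    0  0     1 ]
R1 → R1 − 11/2·R4
  [ 1  -3/4  1/2  0  0 ]
  [ 0     1    0  0  0 ]
  [ 0     0    1  2  0 ]
  [ 0     0    0  0  1 ]
R1 → R1 − 1/2·R3
  [ 1  -3/4  0  -1  0 ]
  [ 0     1  0   0  0 ]
  [ 0     0  1   2  0 ]
  [ 0     0  0   0  1 ]
R1 → R1 + 3/4·R2
  [ 1  0  0  -1  0 ]
  [ 0  1  0   0  0 ]
  [ 0  0  1   2  0 ]
  [ 0  0  0   0  1 ]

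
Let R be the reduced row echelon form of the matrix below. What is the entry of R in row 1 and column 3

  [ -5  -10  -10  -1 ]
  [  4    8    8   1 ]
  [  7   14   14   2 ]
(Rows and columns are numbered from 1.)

ρ1 -> -1/5·ρ1
  [ 1   2   2  1/5 ]
  [ 4   8   8    1 ]
  [ 7  14  14    2 ]
ρ2 -> ρ2 − 4·ρ1
  [ 1   2   2  1/5 ]
  [ 0   0   0  1/5 ]
  [ 7  14  14    2 ]
ρ3 -> ρ3 − 7·ρ1
  [ 1  2  2  1/5 ]
  [ 0  0  0  1/5 ]
  [ 0  0  0  3/5 ]
ρ2 -> 5·ρ2
  [ 1  2  2  1/5 ]
  [ 0  0  0    1 ]
  [ 0  0  0  3/5 ]
ρ3 -> ρ3 − 3/5·ρ2
  [ 1  2  2  1/5 ]
  [ 0  0  0    1 ]
  [ 0  0  0    0 ]
ρ1 -> ρ1 − 1/5·ρ2
  [ 1  2  2  0 ]
  [ 0  0  0  1 ]
  [ 0  0  0  0 ]

2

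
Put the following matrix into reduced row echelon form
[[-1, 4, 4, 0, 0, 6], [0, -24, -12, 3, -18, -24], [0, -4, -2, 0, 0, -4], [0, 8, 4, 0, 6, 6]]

R1 -> -1·R1
R2 -> -1/24·R2
R3 -> R3 + 4·R2
R4 -> R4 − 8·R2
R3 -> -2·R3
R4 -> R4 − R3
R4 -> 1/6·R4
R3 -> R3 + 6·R4
R2 -> R2 − 3/4·R4
R2 -> R2 + 1/8·R3
R1 -> R1 + 4·R2

[[1, 0, -2, 0, 0, -2], [0, 1, 1/2, 0, 0, 1], [0, 0, 0, 1, 0, -2], [0, 0, 0, 0, 1, -1/3]]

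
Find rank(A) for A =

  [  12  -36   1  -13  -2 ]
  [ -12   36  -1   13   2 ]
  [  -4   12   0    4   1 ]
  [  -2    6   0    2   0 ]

rank = 3

r1 -> 1/12·r1
  [   1  -3  1/12  -13/12  -1/6 ]
  [ -12  36    -1      13     2 ]
  [  -4  12     0       4     1 ]
  [  -2   6     0       2     0 ]
r2 -> r2 + 12·r1
  [  1  -3  1/12  -13/12  -1/6 ]
  [  0   0     0       0     0 ]
  [ -4  12     0       4     1 ]
  [ -2   6     0       2     0 ]
r3 -> r3 + 4·r1
  [  1  -3  1/12  -13/12  -1/6 ]
  [  0   0     0       0     0 ]
  [  0   0   1/3    -1/3   1/3 ]
  [ -2   6     0       2     0 ]
r4 -> r4 + 2·r1
  [ 1  -3  1/12  -13/12  -1/6 ]
  [ 0   0     0       0     0 ]
  [ 0   0   1/3    -1/3   1/3 ]
  [ 0   0   1/6    -1/6  -1/3 ]
r2 <=> r3
  [ 1  -3  1/12  -13/12  -1/6 ]
  [ 0   0   1/3    -1/3   1/3 ]
  [ 0   0     0       0     0 ]
  [ 0   0   1/6    -1/6  -1/3 ]
r2 -> 3·r2
  [ 1  -3  1/12  -13/12  -1/6 ]
  [ 0   0     1      -1     1 ]
  [ 0   0     0       0     0 ]
  [ 0   0   1/6    -1/6  -1/3 ]
r4 -> r4 − 1/6·r2
  [ 1  -3  1/12  -13/12  -1/6 ]
  [ 0   0     1      -1     1 ]
  [ 0   0     0       0     0 ]
  [ 0   0     0       0  -1/2 ]
r3 <=> r4
  [ 1  -3  1/12  -13/12  -1/6 ]
  [ 0   0     1      -1     1 ]
  [ 0   0     0       0  -1/2 ]
  [ 0   0     0       0     0 ]
r3 -> -2·r3
  [ 1  -3  1/12  -13/12  -1/6 ]
  [ 0   0     1      -1     1 ]
  [ 0   0     0       0     1 ]
  [ 0   0     0       0     0 ]
r2 -> r2 − r3
  [ 1  -3  1/12  -13/12  -1/6 ]
  [ 0   0     1      -1     0 ]
  [ 0   0     0       0     1 ]
  [ 0   0     0       0     0 ]
r1 -> r1 + 1/6·r3
  [ 1  -3  1/12  -13/12  0 ]
  [ 0   0     1      -1  0 ]
  [ 0   0     0       0  1 ]
  [ 0   0     0       0  0 ]
r1 -> r1 − 1/12·r2
  [ 1  -3  0  -1  0 ]
  [ 0   0  1  -1  0 ]
  [ 0   0  0   0  1 ]
  [ 0   0  0   0  0 ]
The reduced form has 3 nonzero rows.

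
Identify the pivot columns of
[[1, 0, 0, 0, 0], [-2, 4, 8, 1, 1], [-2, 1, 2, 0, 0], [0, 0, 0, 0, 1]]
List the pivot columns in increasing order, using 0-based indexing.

ρ2 -> ρ2 + 2·ρ1
ρ3 -> ρ3 + 2·ρ1
ρ2 -> 1/4·ρ2
ρ3 -> ρ3 − ρ2
ρ3 -> -4·ρ3
ρ3 -> ρ3 − ρ4
ρ2 -> ρ2 − 1/4·ρ4
ρ2 -> ρ2 − 1/4·ρ3
Pivot columns are the columns containing a leading 1.

0, 1, 3, 4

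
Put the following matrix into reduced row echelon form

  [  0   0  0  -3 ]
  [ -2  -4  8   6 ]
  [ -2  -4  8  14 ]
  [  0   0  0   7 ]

[[1, 2, -4, 0], [0, 0, 0, 1], [0, 0, 0, 0], [0, 0, 0, 0]]

R1 ↔ R2
  [ -2  -4  8   6 ]
  [  0   0  0  -3 ]
  [ -2  -4  8  14 ]
  [  0   0  0   7 ]
R1 ← -1/2·R1
  [  1   2  -4  -3 ]
  [  0   0   0  -3 ]
  [ -2  -4   8  14 ]
  [  0   0   0   7 ]
R3 ← R3 + 2·R1
  [ 1  2  -4  -3 ]
  [ 0  0   0  -3 ]
  [ 0  0   0   8 ]
  [ 0  0   0   7 ]
R2 ← -1/3·R2
  [ 1  2  -4  -3 ]
  [ 0  0   0   1 ]
  [ 0  0   0   8 ]
  [ 0  0   0   7 ]
R3 ← R3 − 8·R2
  [ 1  2  -4  -3 ]
  [ 0  0   0   1 ]
  [ 0  0   0   0 ]
  [ 0  0   0   7 ]
R4 ← R4 − 7·R2
  [ 1  2  -4  -3 ]
  [ 0  0   0   1 ]
  [ 0  0   0   0 ]
  [ 0  0   0   0 ]
R1 ← R1 + 3·R2
  [ 1  2  -4  0 ]
  [ 0  0   0  1 ]
  [ 0  0   0  0 ]
  [ 0  0   0  0 ]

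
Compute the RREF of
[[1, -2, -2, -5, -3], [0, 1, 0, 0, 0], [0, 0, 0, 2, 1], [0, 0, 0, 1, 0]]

[[1, 0, -2, 0, 0], [0, 1, 0, 0, 0], [0, 0, 0, 1, 0], [0, 0, 0, 0, 1]]

ρ3 -> 1/2·ρ3
  [ 1  -2  -2  -5   -3 ]
  [ 0   1   0   0    0 ]
  [ 0   0   0   1  1/2 ]
  [ 0   0   0   1    0 ]
ρ4 -> ρ4 − ρ3
  [ 1  -2  -2  -5    -3 ]
  [ 0   1   0   0     0 ]
  [ 0   0   0   1   1/2 ]
  [ 0   0   0   0  -1/2 ]
ρ4 -> -2·ρ4
  [ 1  -2  -2  -5   -3 ]
  [ 0   1   0   0    0 ]
  [ 0   0   0   1  1/2 ]
  [ 0   0   0   0    1 ]
ρ3 -> ρ3 − 1/2·ρ4
  [ 1  -2  -2  -5  -3 ]
  [ 0   1   0   0   0 ]
  [ 0   0   0   1   0 ]
  [ 0   0   0   0   1 ]
ρ1 -> ρ1 + 3·ρ4
  [ 1  -2  -2  -5  0 ]
  [ 0   1   0   0  0 ]
  [ 0   0   0   1  0 ]
  [ 0   0   0   0  1 ]
ρ1 -> ρ1 + 5·ρ3
  [ 1  -2  -2  0  0 ]
  [ 0   1   0  0  0 ]
  [ 0   0   0  1  0 ]
  [ 0   0   0  0  1 ]
ρ1 -> ρ1 + 2·ρ2
  [ 1  0  -2  0  0 ]
  [ 0  1   0  0  0 ]
  [ 0  0   0  1  0 ]
  [ 0  0   0  0  1 ]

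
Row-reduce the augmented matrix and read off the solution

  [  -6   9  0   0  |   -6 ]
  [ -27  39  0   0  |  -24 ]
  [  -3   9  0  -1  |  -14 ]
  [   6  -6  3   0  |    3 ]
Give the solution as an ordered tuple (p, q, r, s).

R1 → -1/6·R1
  [   1  -3/2  0   0  |    1 ]
  [ -27    39  0   0  |  -24 ]
  [  -3     9  0  -1  |  -14 ]
  [   6    -6  3   0  |    3 ]
R2 → R2 + 27·R1
  [  1  -3/2  0   0  |    1 ]
  [  0  -3/2  0   0  |    3 ]
  [ -3     9  0  -1  |  -14 ]
  [  6    -6  3   0  |    3 ]
R3 → R3 + 3·R1
  [ 1  -3/2  0   0  |    1 ]
  [ 0  -3/2  0   0  |    3 ]
  [ 0   9/2  0  -1  |  -11 ]
  [ 6    -6  3   0  |    3 ]
R4 → R4 − 6·R1
  [ 1  -3/2  0   0  |    1 ]
  [ 0  -3/2  0   0  |    3 ]
  [ 0   9/2  0  -1  |  -11 ]
  [ 0     3  3   0  |   -3 ]
R2 → -2/3·R2
  [ 1  -3/2  0   0  |    1 ]
  [ 0     1  0   0  |   -2 ]
  [ 0   9/2  0  -1  |  -11 ]
  [ 0     3  3   0  |   -3 ]
R3 → R3 − 9/2·R2
  [ 1  -3/2  0   0  |   1 ]
  [ 0     1  0   0  |  -2 ]
  [ 0     0  0  -1  |  -2 ]
  [ 0     3  3   0  |  -3 ]
R4 → R4 − 3·R2
  [ 1  -3/2  0   0  |   1 ]
  [ 0     1  0   0  |  -2 ]
  [ 0     0  0  -1  |  -2 ]
  [ 0     0  3   0  |   3 ]
R3 ↔ R4
  [ 1  -3/2  0   0  |   1 ]
  [ 0     1  0   0  |  -2 ]
  [ 0     0  3   0  |   3 ]
  [ 0     0  0  -1  |  -2 ]
R3 → 1/3·R3
  [ 1  -3/2  0   0  |   1 ]
  [ 0     1  0   0  |  -2 ]
  [ 0     0  1   0  |   1 ]
  [ 0     0  0  -1  |  -2 ]
R4 → -1·R4
  [ 1  -3/2  0  0  |   1 ]
  [ 0     1  0  0  |  -2 ]
  [ 0     0  1  0  |   1 ]
  [ 0     0  0  1  |   2 ]
R1 → R1 + 3/2·R2
  [ 1  0  0  0  |  -2 ]
  [ 0  1  0  0  |  -2 ]
  [ 0  0  1  0  |   1 ]
  [ 0  0  0  1  |   2 ]
Reading off the last column: p = -2, q = -2, r = 1, s = 2.

(-2, -2, 1, 2)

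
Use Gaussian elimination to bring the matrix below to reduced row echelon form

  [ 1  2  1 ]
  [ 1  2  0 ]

R2 -> R2 − R1
  [ 1  2   1 ]
  [ 0  0  -1 ]
R2 -> -1·R2
  [ 1  2  1 ]
  [ 0  0  1 ]
R1 -> R1 − R2
  [ 1  2  0 ]
  [ 0  0  1 ]

[[1, 2, 0], [0, 0, 1]]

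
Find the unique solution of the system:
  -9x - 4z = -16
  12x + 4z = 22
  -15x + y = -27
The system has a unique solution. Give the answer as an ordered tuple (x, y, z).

Form the augmented matrix and row-reduce:
  [  -9  0  -4  |  -16 ]
  [  12  0   4  |   22 ]
  [ -15  1   0  |  -27 ]
Multiply r1 by -1/9.
  [   1  0  4/9  |  16/9 ]
  [  12  0    4  |    22 ]
  [ -15  1    0  |   -27 ]
Subtract 12 times r1 from r2.
  [   1  0   4/9  |  16/9 ]
  [   0  0  -4/3  |   2/3 ]
  [ -15  1     0  |   -27 ]
Add 15 times r1 to r3.
  [ 1  0   4/9  |  16/9 ]
  [ 0  0  -4/3  |   2/3 ]
  [ 0  1  20/3  |  -1/3 ]
Swap r2 and r3.
  [ 1  0   4/9  |  16/9 ]
  [ 0  1  20/3  |  -1/3 ]
  [ 0  0  -4/3  |   2/3 ]
Multiply r3 by -3/4.
  [ 1  0   4/9  |  16/9 ]
  [ 0  1  20/3  |  -1/3 ]
  [ 0  0     1  |  -1/2 ]
Subtract 20/3 times r3 from r2.
  [ 1  0  4/9  |  16/9 ]
  [ 0  1    0  |     3 ]
  [ 0  0    1  |  -1/2 ]
Subtract 4/9 times r3 from r1.
  [ 1  0  0  |     2 ]
  [ 0  1  0  |     3 ]
  [ 0  0  1  |  -1/2 ]
Reading off the last column: x = 2, y = 3, z = -1/2.

(2, 3, -1/2)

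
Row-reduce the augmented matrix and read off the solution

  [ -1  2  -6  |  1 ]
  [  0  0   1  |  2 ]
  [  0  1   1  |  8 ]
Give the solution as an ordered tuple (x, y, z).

(-1, 6, 2)

R1 → -1·R1
  [ 1  -2  6  |  -1 ]
  [ 0   0  1  |   2 ]
  [ 0   1  1  |   8 ]
R2 ↔ R3
  [ 1  -2  6  |  -1 ]
  [ 0   1  1  |   8 ]
  [ 0   0  1  |   2 ]
R2 → R2 − R3
  [ 1  -2  6  |  -1 ]
  [ 0   1  0  |   6 ]
  [ 0   0  1  |   2 ]
R1 → R1 − 6·R3
  [ 1  -2  0  |  -13 ]
  [ 0   1  0  |    6 ]
  [ 0   0  1  |    2 ]
R1 → R1 + 2·R2
  [ 1  0  0  |  -1 ]
  [ 0  1  0  |   6 ]
  [ 0  0  1  |   2 ]
Reading off the last column: x = -1, y = 6, z = 2.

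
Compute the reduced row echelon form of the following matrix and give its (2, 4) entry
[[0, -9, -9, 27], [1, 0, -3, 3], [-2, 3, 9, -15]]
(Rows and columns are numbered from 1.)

-3

r1 <-> r2
  [  1   0  -3    3 ]
  [  0  -9  -9   27 ]
  [ -2   3   9  -15 ]
r3 → r3 + 2·r1
  [ 1   0  -3   3 ]
  [ 0  -9  -9  27 ]
  [ 0   3   3  -9 ]
r2 → -1/9·r2
  [ 1  0  -3   3 ]
  [ 0  1   1  -3 ]
  [ 0  3   3  -9 ]
r3 → r3 − 3·r2
  [ 1  0  -3   3 ]
  [ 0  1   1  -3 ]
  [ 0  0   0   0 ]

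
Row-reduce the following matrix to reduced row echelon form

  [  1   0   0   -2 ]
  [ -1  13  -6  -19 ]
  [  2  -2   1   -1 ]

R2 → R2 + R1
  [ 1   0   0   -2 ]
  [ 0  13  -6  -21 ]
  [ 2  -2   1   -1 ]
R3 → R3 − 2·R1
  [ 1   0   0   -2 ]
  [ 0  13  -6  -21 ]
  [ 0  -2   1    3 ]
R2 → 1/13·R2
  [ 1   0      0      -2 ]
  [ 0   1  -6/13  -21/13 ]
  [ 0  -2      1       3 ]
R3 → R3 + 2·R2
  [ 1  0      0      -2 ]
  [ 0  1  -6/13  -21/13 ]
  [ 0  0   1/13   -3/13 ]
R3 → 13·R3
  [ 1  0      0      -2 ]
  [ 0  1  -6/13  -21/13 ]
  [ 0  0      1      -3 ]
R2 → R2 + 6/13·R3
  [ 1  0  0  -2 ]
  [ 0  1  0  -3 ]
  [ 0  0  1  -3 ]

[[1, 0, 0, -2], [0, 1, 0, -3], [0, 0, 1, -3]]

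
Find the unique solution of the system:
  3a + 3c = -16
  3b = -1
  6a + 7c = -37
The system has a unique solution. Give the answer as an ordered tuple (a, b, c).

(-1/3, -1/3, -5)

Form the augmented matrix and row-reduce:
  [ 3  0  3  |  -16 ]
  [ 0  3  0  |   -1 ]
  [ 6  0  7  |  -37 ]
Multiply r1 by 1/3.
  [ 1  0  1  |  -16/3 ]
  [ 0  3  0  |     -1 ]
  [ 6  0  7  |    -37 ]
Subtract 6 times r1 from r3.
  [ 1  0  1  |  -16/3 ]
  [ 0  3  0  |     -1 ]
  [ 0  0  1  |     -5 ]
Multiply r2 by 1/3.
  [ 1  0  1  |  -16/3 ]
  [ 0  1  0  |   -1/3 ]
  [ 0  0  1  |     -5 ]
Subtract r3 from r1.
  [ 1  0  0  |  -1/3 ]
  [ 0  1  0  |  -1/3 ]
  [ 0  0  1  |    -5 ]
Reading off the last column: a = -1/3, b = -1/3, c = -5.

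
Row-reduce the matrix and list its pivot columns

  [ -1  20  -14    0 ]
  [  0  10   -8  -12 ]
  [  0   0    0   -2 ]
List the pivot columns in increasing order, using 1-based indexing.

1, 2, 4

r1 -> -1·r1
  [ 1  -20  14    0 ]
  [ 0   10  -8  -12 ]
  [ 0    0   0   -2 ]
r2 -> 1/10·r2
  [ 1  -20    14     0 ]
  [ 0    1  -4/5  -6/5 ]
  [ 0    0     0    -2 ]
r3 -> -1/2·r3
  [ 1  -20    14     0 ]
  [ 0    1  -4/5  -6/5 ]
  [ 0    0     0     1 ]
r2 -> r2 + 6/5·r3
  [ 1  -20    14  0 ]
  [ 0    1  -4/5  0 ]
  [ 0    0     0  1 ]
r1 -> r1 + 20·r2
  [ 1  0    -2  0 ]
  [ 0  1  -4/5  0 ]
  [ 0  0     0  1 ]
Pivot columns are the columns containing a leading 1.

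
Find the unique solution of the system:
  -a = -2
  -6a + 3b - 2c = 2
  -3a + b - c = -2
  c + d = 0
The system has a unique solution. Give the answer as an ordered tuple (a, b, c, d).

(2, 6, 2, -2)

Form the augmented matrix and row-reduce:
  [ -1  0   0  0  |  -2 ]
  [ -6  3  -2  0  |   2 ]
  [ -3  1  -1  0  |  -2 ]
  [  0  0   1  1  |   0 ]
ρ1 := -1·ρ1
  [  1  0   0  0  |   2 ]
  [ -6  3  -2  0  |   2 ]
  [ -3  1  -1  0  |  -2 ]
  [  0  0   1  1  |   0 ]
ρ2 := ρ2 + 6·ρ1
  [  1  0   0  0  |   2 ]
  [  0  3  -2  0  |  14 ]
  [ -3  1  -1  0  |  -2 ]
  [  0  0   1  1  |   0 ]
ρ3 := ρ3 + 3·ρ1
  [ 1  0   0  0  |   2 ]
  [ 0  3  -2  0  |  14 ]
  [ 0  1  -1  0  |   4 ]
  [ 0  0   1  1  |   0 ]
ρ2 := 1/3·ρ2
  [ 1  0     0  0  |     2 ]
  [ 0  1  -2/3  0  |  14/3 ]
  [ 0  1    -1  0  |     4 ]
  [ 0  0     1  1  |     0 ]
ρ3 := ρ3 − ρ2
  [ 1  0     0  0  |     2 ]
  [ 0  1  -2/3  0  |  14/3 ]
  [ 0  0  -1/3  0  |  -2/3 ]
  [ 0  0     1  1  |     0 ]
ρ3 := -3·ρ3
  [ 1  0     0  0  |     2 ]
  [ 0  1  -2/3  0  |  14/3 ]
  [ 0  0     1  0  |     2 ]
  [ 0  0     1  1  |     0 ]
ρ4 := ρ4 − ρ3
  [ 1  0     0  0  |     2 ]
  [ 0  1  -2/3  0  |  14/3 ]
  [ 0  0     1  0  |     2 ]
  [ 0  0     0  1  |    -2 ]
ρ2 := ρ2 + 2/3·ρ3
  [ 1  0  0  0  |   2 ]
  [ 0  1  0  0  |   6 ]
  [ 0  0  1  0  |   2 ]
  [ 0  0  0  1  |  -2 ]
Reading off the last column: a = 2, b = 6, c = 2, d = -2.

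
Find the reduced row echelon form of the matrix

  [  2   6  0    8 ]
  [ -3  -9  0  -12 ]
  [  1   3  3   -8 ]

[[1, 3, 0, 4], [0, 0, 1, -4], [0, 0, 0, 0]]

ρ1 -> 1/2·ρ1
  [  1   3  0    4 ]
  [ -3  -9  0  -12 ]
  [  1   3  3   -8 ]
ρ2 -> ρ2 + 3·ρ1
  [ 1  3  0   4 ]
  [ 0  0  0   0 ]
  [ 1  3  3  -8 ]
ρ3 -> ρ3 − ρ1
  [ 1  3  0    4 ]
  [ 0  0  0    0 ]
  [ 0  0  3  -12 ]
ρ2 <=> ρ3
  [ 1  3  0    4 ]
  [ 0  0  3  -12 ]
  [ 0  0  0    0 ]
ρ2 -> 1/3·ρ2
  [ 1  3  0   4 ]
  [ 0  0  1  -4 ]
  [ 0  0  0   0 ]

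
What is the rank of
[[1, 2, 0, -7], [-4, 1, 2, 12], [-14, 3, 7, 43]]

R2 := R2 + 4·R1
  [   1  2  0   -7 ]
  [   0  9  2  -16 ]
  [ -14  3  7   43 ]
R3 := R3 + 14·R1
  [ 1   2  0   -7 ]
  [ 0   9  2  -16 ]
  [ 0  31  7  -55 ]
R2 := 1/9·R2
  [ 1   2    0     -7 ]
  [ 0   1  2/9  -16/9 ]
  [ 0  31    7    -55 ]
R3 := R3 − 31·R2
  [ 1  2    0     -7 ]
  [ 0  1  2/9  -16/9 ]
  [ 0  0  1/9    1/9 ]
R3 := 9·R3
  [ 1  2    0     -7 ]
  [ 0  1  2/9  -16/9 ]
  [ 0  0    1      1 ]
R2 := R2 − 2/9·R3
  [ 1  2  0  -7 ]
  [ 0  1  0  -2 ]
  [ 0  0  1   1 ]
R1 := R1 − 2·R2
  [ 1  0  0  -3 ]
  [ 0  1  0  -2 ]
  [ 0  0  1   1 ]
The reduced form has 3 nonzero rows.

rank = 3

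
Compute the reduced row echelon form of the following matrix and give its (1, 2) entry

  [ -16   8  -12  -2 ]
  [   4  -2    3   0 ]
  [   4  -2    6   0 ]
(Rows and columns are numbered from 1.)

-1/2

ρ1 := -1/16·ρ1
  [ 1  -1/2  3/4  1/8 ]
  [ 4    -2    3    0 ]
  [ 4    -2    6    0 ]
ρ2 := ρ2 − 4·ρ1
  [ 1  -1/2  3/4   1/8 ]
  [ 0     0    0  -1/2 ]
  [ 4    -2    6     0 ]
ρ3 := ρ3 − 4·ρ1
  [ 1  -1/2  3/4   1/8 ]
  [ 0     0    0  -1/2 ]
  [ 0     0    3  -1/2 ]
ρ2 <=> ρ3
  [ 1  -1/2  3/4   1/8 ]
  [ 0     0    3  -1/2 ]
  [ 0     0    0  -1/2 ]
ρ2 := 1/3·ρ2
  [ 1  -1/2  3/4   1/8 ]
  [ 0     0    1  -1/6 ]
  [ 0     0    0  -1/2 ]
ρ3 := -2·ρ3
  [ 1  -1/2  3/4   1/8 ]
  [ 0     0    1  -1/6 ]
  [ 0     0    0     1 ]
ρ2 := ρ2 + 1/6·ρ3
  [ 1  -1/2  3/4  1/8 ]
  [ 0     0    1    0 ]
  [ 0     0    0    1 ]
ρ1 := ρ1 − 1/8·ρ3
  [ 1  -1/2  3/4  0 ]
  [ 0     0    1  0 ]
  [ 0     0    0  1 ]
ρ1 := ρ1 − 3/4·ρ2
  [ 1  -1/2  0  0 ]
  [ 0     0  1  0 ]
  [ 0     0  0  1 ]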